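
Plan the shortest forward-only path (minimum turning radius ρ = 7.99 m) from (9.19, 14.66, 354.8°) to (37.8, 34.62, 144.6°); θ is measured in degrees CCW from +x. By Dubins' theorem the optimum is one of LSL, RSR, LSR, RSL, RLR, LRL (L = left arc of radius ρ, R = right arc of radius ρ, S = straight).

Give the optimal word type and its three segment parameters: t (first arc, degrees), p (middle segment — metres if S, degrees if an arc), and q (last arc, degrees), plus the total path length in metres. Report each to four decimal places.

LSL: t = 18.4818°, p = 23.8966 m, q = 131.3182°, L = 44.7865 m

Let ψ = atan2(Δy, Δx) = atan2(19.96, 28.61) = 34.9019° be the start→goal bearing.
Normalize: d = |goal − start| / ρ = 34.884577/7.99 = 4.366030, α = (θ_start − ψ) mod 360° = 319.8981° = 5.583276 rad, β = (θ_goal − ψ) mod 360° = 109.6981° = 1.914594 rad.
Common terms: sin α = -0.644149, cos α = 0.764900, sin β = 0.941482, cos β = -0.337065, cos(α−β) = -0.864275, d² = 19.062215. Work in radians in the unit-radius frame; every candidate has L = ρ·(t + p + q).
LSL: p² = 2 + d² − 2cos(α−β) + 2d(sin α − sin β) = 8.944948; p = √p² = 2.990811; φ = atan2(cos β − cos α, d + sin α − sin β) = -0.377341 rad; t = (φ − α) mod 2π = 0.322568 rad, q = (β − φ) mod 2π = 2.291935 rad → L = 7.99·(0.322568 + 2.990811 + 2.291935) = 7.99·5.605314 = 44.786458 m
RSR: p² = 2 + d² − 2cos(α−β) + 2d(sin β − sin α) = 36.636581; p = √p² = 6.052816; φ = atan2(cos α − cos β, d − sin α + sin β) = 0.183079 rad; t = (α − φ) mod 2π = 5.400196 rad, q = (φ − β) mod 2π = 4.551671 rad → L = 7.99·(5.400196 + 6.052816 + 4.551671) = 7.99·16.004683 = 127.877420 m
LSR: p² = d² − 2 + 2cos(α−β) + 2d(sin α + sin β) = 17.929994; p = √p² = 4.234382; φ = atan2(−cos α − cos β, d + sin α + sin β) − atan2(−2, p) = 0.349775 rad; t = (φ − α) mod 2π = 1.049684 rad, q = (φ − β) mod 2π = 4.718366 rad → L = 7.99·(1.049684 + 4.234382 + 4.718366) = 7.99·10.002433 = 79.919440 m
RSL: p² = d² − 2 + 2cos(α−β) − 2d(sin α + sin β) = 12.737336; p = √p² = 3.568940; φ = atan2(cos α + cos β, d − sin α − sin β) − atan2(2, p) = -0.406017 rad; t = (α − φ) mod 2π = 5.989293 rad, q = (β − φ) mod 2π = 2.320611 rad → L = 7.99·(5.989293 + 3.568940 + 2.320611) = 7.99·11.878845 = 94.911968 m
RLR: c = (6 − d² + 2cos(α−β) + 2d(sin α − sin β))/8 = -3.579573, |c| > 1 → infeasible
LRL: c = (6 − d² + 2cos(α−β) − 2d(sin α − sin β))/8 = -0.118119; p = 2π − arccos c = 4.593994 rad; φ = atan2(cos β − cos α, d + sin α − sin β) = -0.377341 rad; t = (φ − α + p/2) mod 2π = 2.619565 rad, q = (β − α − t + p) mod 2π = 4.588932 rad → L = 7.99·(2.619565 + 4.593994 + 4.588932) = 7.99·11.802491 = 94.301906 m
Shortest: LSL with L = 44.786458 m ≈ 44.7865 m
Convert LSL to answer units (arcs ×180/π): t = 0.322568·180/π = 18.4818°, p = ρ·p = 7.99·2.990811 = 23.8966 m, q = 2.291935·180/π = 131.3182°, L = 44.7865 m.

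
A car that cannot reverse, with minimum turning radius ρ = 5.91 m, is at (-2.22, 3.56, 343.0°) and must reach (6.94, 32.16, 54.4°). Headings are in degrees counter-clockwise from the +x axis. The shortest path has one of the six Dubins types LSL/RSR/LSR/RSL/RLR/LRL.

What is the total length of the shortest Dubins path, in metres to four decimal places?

34.2214 m

Let ψ = atan2(Δy, Δx) = atan2(28.60, 9.16) = 72.2408° be the start→goal bearing.
Normalize: d = |goal − start| / ρ = 30.031077/5.91 = 5.081401, α = (θ_start − ψ) mod 360° = 270.7592° = 4.725640 rad, β = (θ_goal − ψ) mod 360° = 342.1592° = 5.971805 rad.
Common terms: sin α = -0.999912, cos α = 0.013250, sin β = -0.306373, cos β = 0.951912, cos(α−β) = 0.318959, d² = 25.820632. Work in radians in the unit-radius frame; every candidate has L = ρ·(t + p + q).
LSL: p² = 2 + d² − 2cos(α−β) + 2d(sin α − sin β) = 20.134413; p = √p² = 4.487139; φ = atan2(cos β − cos α, d + sin α − sin β) = 0.210746 rad; t = (φ − α) mod 2π = 1.768291 rad, q = (β − φ) mod 2π = 5.761059 rad → L = 5.91·(1.768291 + 4.487139 + 5.761059) = 5.91·12.016489 = 71.017450 m
RSR: p² = 2 + d² − 2cos(α−β) + 2d(sin β − sin α) = 34.231013; p = √p² = 5.850728; φ = atan2(cos α − cos β, d − sin α + sin β) = -0.161131 rad; t = (α − φ) mod 2π = 4.886771 rad, q = (φ − β) mod 2π = 0.150249 rad → L = 5.91·(4.886771 + 5.850728 + 0.150249) = 5.91·10.887748 = 64.346589 m
LSR: p² = d² − 2 + 2cos(α−β) + 2d(sin α + sin β) = 11.183032; p = √p² = 3.344104; φ = atan2(−cos α − cos β, d + sin α + sin β) − atan2(−2, p) = 0.288695 rad; t = (φ − α) mod 2π = 1.846240 rad, q = (φ − β) mod 2π = 0.600075 rad → L = 5.91·(1.846240 + 3.344104 + 0.600075) = 5.91·5.790420 = 34.221382 m
RSL: p² = d² − 2 + 2cos(α−β) − 2d(sin α + sin β) = 37.734068; p = √p² = 6.142806; φ = atan2(cos α + cos β, d − sin α − sin β) − atan2(2, p) = -0.164797 rad; t = (α − φ) mod 2π = 4.890437 rad, q = (β − φ) mod 2π = 6.136602 rad → L = 5.91·(4.890437 + 6.142806 + 6.136602) = 5.91·17.169845 = 101.473784 m
RLR: c = (6 − d² + 2cos(α−β) + 2d(sin α − sin β))/8 = -3.278877, |c| > 1 → infeasible
LRL: c = (6 − d² + 2cos(α−β) − 2d(sin α − sin β))/8 = -1.516802, |c| > 1 → infeasible
Shortest: LSR with L = 34.221382 m ≈ 34.2214 m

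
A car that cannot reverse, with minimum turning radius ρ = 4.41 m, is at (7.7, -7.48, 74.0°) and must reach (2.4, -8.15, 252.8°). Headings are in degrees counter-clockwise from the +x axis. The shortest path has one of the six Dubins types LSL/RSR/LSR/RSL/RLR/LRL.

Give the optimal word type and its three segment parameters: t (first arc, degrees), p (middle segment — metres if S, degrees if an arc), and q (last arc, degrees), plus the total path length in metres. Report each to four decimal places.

Let ψ = atan2(Δy, Δx) = atan2(-0.67, -5.30) = -172.7952° be the start→goal bearing.
Normalize: d = |goal − start| / ρ = 5.342181/4.41 = 1.211379, α = (θ_start − ψ) mod 360° = 246.7952° = 4.307388 rad, β = (θ_goal − ψ) mod 360° = 65.5952° = 1.144852 rad.
Common terms: sin α = -0.919102, cos α = -0.394019, sin β = 0.910649, cos β = 0.413181, cos(α−β) = -0.999781, d² = 1.467439. Work in radians in the unit-radius frame; every candidate has L = ρ·(t + p + q).
LSL: p² = 2 + d² − 2cos(α−β) + 2d(sin α − sin β) = 1.033957; p = √p² = 1.016837; φ = atan2(cos β − cos α, d + sin α − sin β) = 2.224503 rad; t = (φ − α) mod 2π = 4.200300 rad, q = (β − φ) mod 2π = 5.203534 rad → L = 4.41·(4.200300 + 1.016837 + 5.203534) = 4.41·10.420671 = 45.955158 m
RSR: p² = 2 + d² − 2cos(α−β) + 2d(sin β − sin α) = 9.900044; p = √p² = 3.146434; φ = atan2(cos α − cos β, d − sin α + sin β) = -0.259446 rad; t = (α − φ) mod 2π = 4.566834 rad, q = (φ − β) mod 2π = 4.878888 rad → L = 4.41·(4.566834 + 3.146434 + 4.878888) = 4.41·12.592155 = 55.531405 m
LSR: p² = d² − 2 + 2cos(α−β) + 2d(sin α + sin β) = -2.552603 < 0 → infeasible
RSL: p² = d² − 2 + 2cos(α−β) − 2d(sin α + sin β) = -2.511642 < 0 → infeasible
RLR: c = (6 − d² + 2cos(α−β) + 2d(sin α − sin β))/8 = -0.237505; p = 2π − arccos c = 4.472592 rad; φ = atan2(cos α − cos β, d − sin α + sin β) = -0.259446 rad; t = (α − φ + p/2) mod 2π = 0.519944 rad, q = (α − β − t + p) mod 2π = 0.831999 rad → L = 4.41·(0.519944 + 4.472592 + 0.831999) = 4.41·5.824535 = 25.686200 m
LRL: c = (6 − d² + 2cos(α−β) − 2d(sin α − sin β))/8 = 0.870755; p = 2π − arccos c = 5.769125 rad; φ = atan2(cos β − cos α, d + sin α − sin β) = 2.224503 rad; t = (φ − α + p/2) mod 2π = 0.801677 rad, q = (β − α − t + p) mod 2π = 1.804911 rad → L = 4.41·(0.801677 + 5.769125 + 1.804911) = 4.41·8.375714 = 36.936900 m
Shortest: RLR with L = 25.686200 m ≈ 25.6862 m
Convert RLR to answer units (arcs ×180/π): t = 0.519944·180/π = 29.7906°, p = 4.472592·180/π = 256.2606°, q = 0.831999·180/π = 47.6700°, L = 25.6862 m.

RLR: t = 29.7906°, p = 256.2606°, q = 47.6700°, L = 25.6862 m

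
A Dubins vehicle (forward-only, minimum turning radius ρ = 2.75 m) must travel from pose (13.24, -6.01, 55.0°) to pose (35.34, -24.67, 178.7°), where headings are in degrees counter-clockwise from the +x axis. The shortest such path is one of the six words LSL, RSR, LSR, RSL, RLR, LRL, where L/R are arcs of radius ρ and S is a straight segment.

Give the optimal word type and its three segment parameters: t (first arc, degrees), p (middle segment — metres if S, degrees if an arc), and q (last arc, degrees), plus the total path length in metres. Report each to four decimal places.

Let ψ = atan2(Δy, Δx) = atan2(-18.66, 22.10) = -40.1759° be the start→goal bearing.
Normalize: d = |goal − start| / ρ = 28.924135/2.75 = 10.517867, α = (θ_start − ψ) mod 360° = 95.1759° = 1.661132 rad, β = (θ_goal − ψ) mod 360° = 218.8759° = 3.820105 rad.
Common terms: sin α = 0.995922, cos α = -0.090213, sin β = -0.627635, cos β = -0.778508, cos(α−β) = -0.554844, d² = 110.625534. Work in radians in the unit-radius frame; every candidate has L = ρ·(t + p + q).
LSL: p² = 2 + d² − 2cos(α−β) + 2d(sin α − sin β) = 147.887953; p = √p² = 12.160919; φ = atan2(cos β − cos α, d + sin α − sin β) = -0.056629 rad; t = (φ − α) mod 2π = 4.565424 rad, q = (β − φ) mod 2π = 3.876734 rad → L = 2.75·(4.565424 + 12.160919 + 3.876734) = 2.75·20.603077 = 56.658461 m
RSR: p² = 2 + d² − 2cos(α−β) + 2d(sin β − sin α) = 79.582493; p = √p² = 8.920902; φ = atan2(cos α − cos β, d − sin α + sin β) = 0.077232 rad; t = (α − φ) mod 2π = 1.583900 rad, q = (φ − β) mod 2π = 2.540313 rad → L = 2.75·(1.583900 + 8.920902 + 2.540313) = 2.75·13.045115 = 35.874066 m
LSR: p² = d² − 2 + 2cos(α−β) + 2d(sin α + sin β) = 115.263037; p = √p² = 10.736062; φ = atan2(−cos α − cos β, d + sin α + sin β) − atan2(−2, p) = 0.263809 rad; t = (φ − α) mod 2π = 4.885862 rad, q = (φ − β) mod 2π = 2.726889 rad → L = 2.75·(4.885862 + 10.736062 + 2.726889) = 2.75·18.348813 = 50.459237 m
RSL: p² = d² − 2 + 2cos(α−β) − 2d(sin α + sin β) = 99.768653; p = √p² = 9.988426; φ = atan2(cos α + cos β, d − sin α − sin β) − atan2(2, p) = -0.283002 rad; t = (α − φ) mod 2π = 1.944134 rad, q = (β − φ) mod 2π = 4.103107 rad → L = 2.75·(1.944134 + 9.988426 + 4.103107) = 2.75·16.035667 = 44.098084 m
RLR: c = (6 − d² + 2cos(α−β) + 2d(sin α − sin β))/8 = -8.947812, |c| > 1 → infeasible
LRL: c = (6 − d² + 2cos(α−β) − 2d(sin α − sin β))/8 = -17.485994, |c| > 1 → infeasible
Shortest: RSR with L = 35.874066 m ≈ 35.8741 m
Convert RSR to answer units (arcs ×180/π): t = 1.583900·180/π = 90.7508°, p = ρ·p = 2.75·8.920902 = 24.5325 m, q = 2.540313·180/π = 145.5492°, L = 35.8741 m.

RSR: t = 90.7508°, p = 24.5325 m, q = 145.5492°, L = 35.8741 m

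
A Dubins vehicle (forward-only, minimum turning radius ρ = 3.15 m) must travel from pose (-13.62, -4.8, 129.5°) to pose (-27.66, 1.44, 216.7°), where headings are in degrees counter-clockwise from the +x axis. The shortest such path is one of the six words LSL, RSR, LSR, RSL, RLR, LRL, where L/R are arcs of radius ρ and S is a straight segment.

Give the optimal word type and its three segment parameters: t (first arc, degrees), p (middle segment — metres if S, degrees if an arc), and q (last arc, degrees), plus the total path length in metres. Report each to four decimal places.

LSL: t = 20.0503°, p = 11.2831 m, q = 67.1497°, L = 16.0772 m

Let ψ = atan2(Δy, Δx) = atan2(6.24, -14.04) = 156.0375° be the start→goal bearing.
Normalize: d = |goal − start| / ρ = 15.364218/3.15 = 4.877530, α = (θ_start − ψ) mod 360° = 333.4625° = 5.820018 rad, β = (θ_goal − ψ) mod 360° = 60.6625° = 1.058760 rad.
Common terms: sin α = -0.446784, cos α = 0.894642, sin β = 0.871749, cos β = 0.489953, cos(α−β) = 0.048850, d² = 23.790295. Work in radians in the unit-radius frame; every candidate has L = ρ·(t + p + q).
LSL: p² = 2 + d² − 2cos(α−β) + 2d(sin α − sin β) = 12.830235; p = √p² = 3.581932; φ = atan2(cos β − cos α, d + sin α − sin β) = -0.113222 rad; t = (φ − α) mod 2π = 0.349945 rad, q = (β − φ) mod 2π = 1.171983 rad → L = 3.15·(0.349945 + 3.581932 + 1.171983) = 3.15·5.103859 = 16.077155 m
RSR: p² = 2 + d² − 2cos(α−β) + 2d(sin β − sin α) = 38.554956; p = √p² = 6.209264; φ = atan2(cos α − cos β, d − sin α + sin β) = 0.065221 rad; t = (α − φ) mod 2π = 5.754797 rad, q = (φ − β) mod 2π = 5.289646 rad → L = 3.15·(5.754797 + 6.209264 + 5.289646) = 3.15·17.253707 = 54.349178 m
LSR: p² = d² − 2 + 2cos(α−β) + 2d(sin α + sin β) = 26.033554; p = √p² = 5.102309; φ = atan2(−cos α − cos β, d + sin α + sin β) − atan2(−2, p) = 0.118155 rad; t = (φ − α) mod 2π = 0.581322 rad, q = (φ − β) mod 2π = 5.342580 rad → L = 3.15·(0.581322 + 5.102309 + 5.342580) = 3.15·11.026210 = 34.732562 m
RSL: p² = d² − 2 + 2cos(α−β) − 2d(sin α + sin β) = 17.742435; p = √p² = 4.212177; φ = atan2(cos α + cos β, d − sin α − sin β) − atan2(2, p) = -0.141810 rad; t = (α − φ) mod 2π = 5.961828 rad, q = (β − φ) mod 2π = 1.200570 rad → L = 3.15·(5.961828 + 4.212177 + 1.200570) = 3.15·11.374575 = 35.829912 m
RLR: c = (6 − d² + 2cos(α−β) + 2d(sin α − sin β))/8 = -3.819369, |c| > 1 → infeasible
LRL: c = (6 − d² + 2cos(α−β) − 2d(sin α − sin β))/8 = -0.603779; p = 2π − arccos c = 4.064155 rad; φ = atan2(cos β − cos α, d + sin α − sin β) = -0.113222 rad; t = (φ − α + p/2) mod 2π = 2.382022 rad, q = (β − α − t + p) mod 2π = 3.204060 rad → L = 3.15·(2.382022 + 4.064155 + 3.204060) = 3.15·9.650238 = 30.398249 m
Shortest: LSL with L = 16.077155 m ≈ 16.0772 m
Convert LSL to answer units (arcs ×180/π): t = 0.349945·180/π = 20.0503°, p = ρ·p = 3.15·3.581932 = 11.2831 m, q = 1.171983·180/π = 67.1497°, L = 16.0772 m.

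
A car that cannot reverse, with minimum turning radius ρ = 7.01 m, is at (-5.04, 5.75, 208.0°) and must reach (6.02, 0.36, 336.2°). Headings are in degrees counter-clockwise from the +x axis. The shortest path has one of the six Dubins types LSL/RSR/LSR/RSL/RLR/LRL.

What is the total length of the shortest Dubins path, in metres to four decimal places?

Let ψ = atan2(Δy, Δx) = atan2(-5.39, 11.06) = -25.9819° be the start→goal bearing.
Normalize: d = |goal − start| / ρ = 12.303483/7.01 = 1.755133, α = (θ_start − ψ) mod 360° = 233.9819° = 4.083755 rad, β = (θ_goal − ψ) mod 360° = 2.1819° = 0.038081 rad.
Common terms: sin α = -0.808831, cos α = -0.588041, sin β = 0.038072, cos β = 0.999275, cos(α−β) = -0.618408, d² = 3.080492. Work in radians in the unit-radius frame; every candidate has L = ρ·(t + p + q).
LSL: p² = 2 + d² − 2cos(α−β) + 2d(sin α − sin β) = 3.344452; p = √p² = 1.828784; φ = atan2(cos β − cos α, d + sin α − sin β) = 1.051084 rad; t = (φ − α) mod 2π = 3.250515 rad, q = (β − φ) mod 2π = 5.270182 rad → L = 7.01·(3.250515 + 1.828784 + 5.270182) = 7.01·10.349482 = 72.549866 m
RSR: p² = 2 + d² − 2cos(α−β) + 2d(sin β − sin α) = 9.290166; p = √p² = 3.047977; φ = atan2(cos α − cos β, d − sin α + sin β) = -0.547761 rad; t = (α − φ) mod 2π = 4.631515 rad, q = (φ − β) mod 2π = 5.697343 rad → L = 7.01·(4.631515 + 3.047977 + 5.697343) = 7.01·13.376836 = 93.771620 m
LSR: p² = d² − 2 + 2cos(α−β) + 2d(sin α + sin β) = -2.861894 < 0 → infeasible
RSL: p² = d² − 2 + 2cos(α−β) − 2d(sin α + sin β) = 2.549245; p = √p² = 1.596636; φ = atan2(cos α + cos β, d − sin α − sin β) − atan2(2, p) = -0.735690 rad; t = (α − φ) mod 2π = 4.819445 rad, q = (β − φ) mod 2π = 0.773772 rad → L = 7.01·(4.819445 + 1.596636 + 0.773772) = 7.01·7.189853 = 50.400867 m
RLR: c = (6 − d² + 2cos(α−β) + 2d(sin α − sin β))/8 = -0.161271; p = 2π − arccos c = 4.550411 rad; φ = atan2(cos α − cos β, d − sin α + sin β) = -0.547761 rad; t = (α − φ + p/2) mod 2π = 0.623535 rad, q = (α − β − t + p) mod 2π = 1.689363 rad → L = 7.01·(0.623535 + 4.550411 + 1.689363) = 7.01·6.863310 = 48.111800 m
LRL: c = (6 − d² + 2cos(α−β) − 2d(sin α − sin β))/8 = 0.581944; p = 2π − arccos c = 5.333506 rad; φ = atan2(cos β − cos α, d + sin α − sin β) = 1.051084 rad; t = (φ − α + p/2) mod 2π = 5.917268 rad, q = (β − α − t + p) mod 2π = 1.653750 rad → L = 7.01·(5.917268 + 5.333506 + 1.653750) = 7.01·12.904523 = 90.460707 m
Shortest: RLR with L = 48.111800 m ≈ 48.1118 m

48.1118 m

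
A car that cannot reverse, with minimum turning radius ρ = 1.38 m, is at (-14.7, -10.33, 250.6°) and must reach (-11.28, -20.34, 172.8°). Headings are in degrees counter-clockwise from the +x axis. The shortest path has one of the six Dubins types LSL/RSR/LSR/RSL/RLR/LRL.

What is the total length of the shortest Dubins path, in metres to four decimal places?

Let ψ = atan2(Δy, Δx) = atan2(-10.01, 3.42) = -71.1368° be the start→goal bearing.
Normalize: d = |goal − start| / ρ = 10.578114/1.38 = 7.665300, α = (θ_start − ψ) mod 360° = 321.7368° = 5.615367 rad, β = (θ_goal − ψ) mod 360° = 243.9368° = 4.257501 rad.
Common terms: sin α = -0.619274, cos α = 0.785175, sin β = -0.898310, cos β = -0.439362, cos(α−β) = 0.211325, d² = 58.756826. Work in radians in the unit-radius frame; every candidate has L = ρ·(t + p + q).
LSL: p² = 2 + d² − 2cos(α−β) + 2d(sin α − sin β) = 64.611965; p = √p² = 8.038157; φ = atan2(cos β − cos α, d + sin α − sin β) = -0.152936 rad; t = (φ − α) mod 2π = 0.514882 rad, q = (β − φ) mod 2π = 4.410437 rad → L = 1.38·(0.514882 + 8.038157 + 4.410437) = 1.38·12.963476 = 17.889597 m
RSR: p² = 2 + d² − 2cos(α−β) + 2d(sin β − sin α) = 56.056388; p = √p² = 7.487081; φ = atan2(cos α − cos β, d − sin α + sin β) = 0.164291 rad; t = (α − φ) mod 2π = 5.451076 rad, q = (φ − β) mod 2π = 2.189976 rad → L = 1.38·(5.451076 + 7.487081 + 2.189976) = 1.38·15.128133 = 20.876823 m
LSR: p² = d² − 2 + 2cos(α−β) + 2d(sin α + sin β) = 33.913993; p = √p² = 5.823572; φ = atan2(−cos α − cos β, d + sin α + sin β) − atan2(−2, p) = 0.274620 rad; t = (φ − α) mod 2π = 0.942438 rad, q = (φ − β) mod 2π = 2.300304 rad → L = 1.38·(0.942438 + 5.823572 + 2.300304) = 1.38·9.066315 = 12.511514 m
RSL: p² = d² − 2 + 2cos(α−β) − 2d(sin α + sin β) = 80.444958; p = √p² = 8.969111; φ = atan2(cos α + cos β, d − sin α − sin β) − atan2(2, p) = -0.181757 rad; t = (α − φ) mod 2π = 5.797125 rad, q = (β − φ) mod 2π = 4.439258 rad → L = 1.38·(5.797125 + 8.969111 + 4.439258) = 1.38·19.205494 = 26.503582 m
RLR: c = (6 − d² + 2cos(α−β) + 2d(sin α − sin β))/8 = -6.007049, |c| > 1 → infeasible
LRL: c = (6 − d² + 2cos(α−β) − 2d(sin α − sin β))/8 = -7.076496, |c| > 1 → infeasible
Shortest: LSR with L = 12.511514 m ≈ 12.5115 m

12.5115 m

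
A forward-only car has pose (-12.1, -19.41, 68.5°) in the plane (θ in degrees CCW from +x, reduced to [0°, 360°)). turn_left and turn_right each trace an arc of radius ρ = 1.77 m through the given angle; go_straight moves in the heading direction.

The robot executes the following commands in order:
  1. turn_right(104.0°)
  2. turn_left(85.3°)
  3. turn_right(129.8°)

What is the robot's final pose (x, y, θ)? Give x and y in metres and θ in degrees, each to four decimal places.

(-3.9505, -19.1543, 280.0000°)

set_pose: (x, y, θ) = (-12.1000, -19.4100, 68.5000°), ρ = 1.77
turn_right(104.0°): centre at ρ to the right, rotate −104.0° → (-9.4253, -18.6177, -35.5000° ≡ 324.5000°)
turn_left(85.3°): centre at ρ to the left, rotate +85.3° → (-7.0456, -18.3192, 409.8000° ≡ 49.8000°)
turn_right(129.8°): centre at ρ to the right, rotate −129.8° → (-3.9505, -19.1543, -80.0000° ≡ 280.0000°)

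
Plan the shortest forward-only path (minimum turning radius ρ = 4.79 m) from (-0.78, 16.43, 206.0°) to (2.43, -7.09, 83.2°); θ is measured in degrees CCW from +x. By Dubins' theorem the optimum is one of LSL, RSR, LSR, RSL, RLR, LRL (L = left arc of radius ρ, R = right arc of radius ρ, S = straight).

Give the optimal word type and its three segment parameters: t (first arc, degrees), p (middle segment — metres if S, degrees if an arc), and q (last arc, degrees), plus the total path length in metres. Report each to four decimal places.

LSL: t = 52.9367°, p = 19.0007 m, q = 184.2633°, L = 38.8310 m

Let ψ = atan2(Δy, Δx) = atan2(-23.52, 3.21) = -82.2283° be the start→goal bearing.
Normalize: d = |goal − start| / ρ = 23.738039/4.79 = 4.955749, α = (θ_start − ψ) mod 360° = 288.2283° = 5.030533 rad, β = (θ_goal − ψ) mod 360° = 165.4283° = 2.887269 rad.
Common terms: sin α = -0.949818, cos α = 0.312804, sin β = 0.251591, cos β = -0.967834, cos(α−β) = -0.541708, d² = 24.559451. Work in radians in the unit-radius frame; every candidate has L = ρ·(t + p + q).
LSL: p² = 2 + d² − 2cos(α−β) + 2d(sin α − sin β) = 15.735106; p = √p² = 3.966750; φ = atan2(cos β − cos α, d + sin α − sin β) = -0.328732 rad; t = (φ − α) mod 2π = 0.923920 rad, q = (β − φ) mod 2π = 3.216001 rad → L = 4.79·(0.923920 + 3.966750 + 3.216001) = 4.79·8.106671 = 38.830954 m
RSR: p² = 2 + d² − 2cos(α−β) + 2d(sin β − sin α) = 39.550629; p = √p² = 6.288929; φ = atan2(cos α − cos β, d − sin α + sin β) = 0.205068 rad; t = (α − φ) mod 2π = 4.825465 rad, q = (φ − β) mod 2π = 3.600985 rad → L = 4.79·(4.825465 + 6.288929 + 3.600985) = 4.79·14.715379 = 70.486664 m
LSR: p² = d² − 2 + 2cos(α−β) + 2d(sin α + sin β) = 14.555564; p = √p² = 3.815176; φ = atan2(−cos α − cos β, d + sin α + sin β) − atan2(−2, p) = 0.635492 rad; t = (φ − α) mod 2π = 1.888145 rad, q = (φ − β) mod 2π = 4.031409 rad → L = 4.79·(1.888145 + 3.815176 + 4.031409) = 4.79·9.734729 = 46.629353 m
RSL: p² = d² − 2 + 2cos(α−β) − 2d(sin α + sin β) = 28.396505; p = √p² = 5.328837; φ = atan2(cos α + cos β, d − sin α − sin β) − atan2(2, p) = -0.474387 rad; t = (α − φ) mod 2π = 5.504920 rad, q = (β − φ) mod 2π = 3.361655 rad → L = 4.79·(5.504920 + 5.328837 + 3.361655) = 4.79·14.195412 = 67.996025 m
RLR: c = (6 − d² + 2cos(α−β) + 2d(sin α − sin β))/8 = -3.943829, |c| > 1 → infeasible
LRL: c = (6 − d² + 2cos(α−β) − 2d(sin α − sin β))/8 = -0.966888; p = 2π − arccos c = 3.399647 rad; φ = atan2(cos β − cos α, d + sin α − sin β) = -0.328732 rad; t = (φ − α + p/2) mod 2π = 2.623744 rad, q = (β − α − t + p) mod 2π = 4.915824 rad → L = 4.79·(2.623744 + 3.399647 + 4.915824) = 4.79·10.939215 = 52.398842 m
Shortest: LSL with L = 38.830954 m ≈ 38.8310 m
Convert LSL to answer units (arcs ×180/π): t = 0.923920·180/π = 52.9367°, p = ρ·p = 4.79·3.966750 = 19.0007 m, q = 3.216001·180/π = 184.2633°, L = 38.8310 m.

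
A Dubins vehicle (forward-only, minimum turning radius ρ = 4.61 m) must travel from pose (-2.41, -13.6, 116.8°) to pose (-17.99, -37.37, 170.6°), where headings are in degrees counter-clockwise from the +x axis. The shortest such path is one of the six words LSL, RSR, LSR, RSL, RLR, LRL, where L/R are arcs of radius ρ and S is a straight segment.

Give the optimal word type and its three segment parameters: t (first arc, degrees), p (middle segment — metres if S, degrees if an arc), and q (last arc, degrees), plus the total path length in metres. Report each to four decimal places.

LSR: t = 148.3358°, p = 17.9900 m, q = 94.5358°, L = 37.5313 m

Let ψ = atan2(Δy, Δx) = atan2(-23.77, -15.58) = -123.2428° be the start→goal bearing.
Normalize: d = |goal − start| / ρ = 28.420931/4.61 = 6.165061, α = (θ_start − ψ) mod 360° = 240.0428° = 4.189536 rad, β = (θ_goal − ψ) mod 360° = 293.8428° = 5.128524 rad.
Common terms: sin α = -0.866398, cos α = -0.499354, sin β = -0.914658, cos β = 0.404228, cos(α−β) = 0.590606, d² = 38.007976. Work in radians in the unit-radius frame; every candidate has L = ρ·(t + p + q).
LSL: p² = 2 + d² − 2cos(α−β) + 2d(sin α − sin β) = 39.421815; p = √p² = 6.278679; φ = atan2(cos β − cos α, d + sin α − sin β) = 0.144414 rad; t = (φ − α) mod 2π = 2.238063 rad, q = (β − φ) mod 2π = 4.984110 rad → L = 4.61·(2.238063 + 6.278679 + 4.984110) = 4.61·13.500852 = 62.238927 m
RSR: p² = 2 + d² − 2cos(α−β) + 2d(sin β − sin α) = 38.231713; p = √p² = 6.183180; φ = atan2(cos α − cos β, d − sin α + sin β) = -0.146661 rad; t = (α − φ) mod 2π = 4.336197 rad, q = (φ − β) mod 2π = 1.008001 rad → L = 4.61·(4.336197 + 6.183180 + 1.008001) = 4.61·11.527378 = 53.141213 m
LSR: p² = d² − 2 + 2cos(α−β) + 2d(sin α + sin β) = 15.228543; p = √p² = 3.902377; φ = atan2(−cos α − cos β, d + sin α + sin β) − atan2(−2, p) = 0.495299 rad; t = (φ − α) mod 2π = 2.588948 rad, q = (φ − β) mod 2π = 1.649961 rad → L = 4.61·(2.588948 + 3.902377 + 1.649961) = 4.61·8.141285 = 37.531324 m
RSL: p² = d² − 2 + 2cos(α−β) − 2d(sin α + sin β) = 59.149831; p = √p² = 7.690893; φ = atan2(cos α + cos β, d − sin α − sin β) − atan2(2, p) = -0.266384 rad; t = (α − φ) mod 2π = 4.455920 rad, q = (β − φ) mod 2π = 5.394907 rad → L = 4.61·(4.455920 + 7.690893 + 5.394907) = 4.61·17.541720 = 80.867330 m
RLR: c = (6 − d² + 2cos(α−β) + 2d(sin α − sin β))/8 = -3.778964, |c| > 1 → infeasible
LRL: c = (6 − d² + 2cos(α−β) − 2d(sin α − sin β))/8 = -3.927727, |c| > 1 → infeasible
Shortest: LSR with L = 37.531324 m ≈ 37.5313 m
Convert LSR to answer units (arcs ×180/π): t = 2.588948·180/π = 148.3358°, p = ρ·p = 4.61·3.902377 = 17.9900 m, q = 1.649961·180/π = 94.5358°, L = 37.5313 m.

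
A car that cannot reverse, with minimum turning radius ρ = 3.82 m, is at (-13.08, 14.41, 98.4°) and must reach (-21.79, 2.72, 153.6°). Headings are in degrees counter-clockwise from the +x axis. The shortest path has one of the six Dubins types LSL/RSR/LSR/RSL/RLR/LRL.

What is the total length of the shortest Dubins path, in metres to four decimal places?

28.3697 m

Let ψ = atan2(Δy, Δx) = atan2(-11.69, -8.71) = -126.6891° be the start→goal bearing.
Normalize: d = |goal − start| / ρ = 14.578073/3.82 = 3.816249, α = (θ_start − ψ) mod 360° = 225.0891° = 3.928546 rad, β = (θ_goal − ψ) mod 360° = 280.2891° = 4.891968 rad.
Common terms: sin α = -0.708206, cos α = -0.706006, sin β = -0.983919, cos β = 0.178615, cos(α−β) = 0.570714, d² = 14.563759. Work in radians in the unit-radius frame; every candidate has L = ρ·(t + p + q).
LSL: p² = 2 + d² − 2cos(α−β) + 2d(sin α − sin β) = 17.526714; p = √p² = 4.186492; φ = atan2(cos β − cos α, d + sin α − sin β) = 0.212909 rad; t = (φ − α) mod 2π = 2.567548 rad, q = (β − φ) mod 2π = 4.679059 rad → L = 3.82·(2.567548 + 4.186492 + 4.679059) = 3.82·11.433099 = 43.674438 m
RSR: p² = 2 + d² − 2cos(α−β) + 2d(sin β − sin α) = 13.317950; p = √p² = 3.649377; φ = atan2(cos α − cos β, d − sin α + sin β) = -0.244842 rad; t = (α − φ) mod 2π = 4.173388 rad, q = (φ − β) mod 2π = 1.146375 rad → L = 3.82·(4.173388 + 3.649377 + 1.146375) = 3.82·8.969140 = 34.262116 m
LSR: p² = d² − 2 + 2cos(α−β) + 2d(sin α + sin β) = 0.790047; p = √p² = 0.888846; φ = atan2(−cos α − cos β, d + sin α + sin β) − atan2(−2, p) = 1.395955 rad; t = (φ − α) mod 2π = 3.750594 rad, q = (φ − β) mod 2π = 2.787173 rad → L = 3.82·(3.750594 + 0.888846 + 2.787173) = 3.82·7.426613 = 28.369662 m
RSL: p² = d² − 2 + 2cos(α−β) − 2d(sin α + sin β) = 26.620325; p = √p² = 5.159489; φ = atan2(cos α + cos β, d − sin α − sin β) − atan2(2, p) = -0.465254 rad; t = (α − φ) mod 2π = 4.393800 rad, q = (β − φ) mod 2π = 5.357222 rad → L = 3.82·(4.393800 + 5.159489 + 5.357222) = 3.82·14.910512 = 56.958154 m
RLR: c = (6 − d² + 2cos(α−β) + 2d(sin α − sin β))/8 = -0.664744; p = 2π − arccos c = 3.985238 rad; φ = atan2(cos α − cos β, d − sin α + sin β) = -0.244842 rad; t = (α − φ + p/2) mod 2π = 6.166008 rad, q = (α − β − t + p) mod 2π = 3.138994 rad → L = 3.82·(6.166008 + 3.985238 + 3.138994) = 3.82·13.290240 = 50.768717 m
LRL: c = (6 − d² + 2cos(α−β) − 2d(sin α − sin β))/8 = -1.190839, |c| > 1 → infeasible
Shortest: LSR with L = 28.369662 m ≈ 28.3697 m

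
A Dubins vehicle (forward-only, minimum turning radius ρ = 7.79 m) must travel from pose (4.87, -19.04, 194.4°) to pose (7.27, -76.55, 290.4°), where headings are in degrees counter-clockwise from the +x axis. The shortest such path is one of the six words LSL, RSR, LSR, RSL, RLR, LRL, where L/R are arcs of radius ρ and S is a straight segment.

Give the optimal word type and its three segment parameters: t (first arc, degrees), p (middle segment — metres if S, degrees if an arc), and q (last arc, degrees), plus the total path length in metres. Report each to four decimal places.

LSL: t = 84.9316°, p = 47.8830 m, q = 11.0684°, L = 60.9353 m

Let ψ = atan2(Δy, Δx) = atan2(-57.51, 2.40) = -87.6103° be the start→goal bearing.
Normalize: d = |goal − start| / ρ = 57.560056/7.79 = 7.388967, α = (θ_start − ψ) mod 360° = 282.0103° = 4.922009 rad, β = (θ_goal − ψ) mod 360° = 18.0103° = 0.314339 rad.
Common terms: sin α = -0.978110, cos α = 0.208088, sin β = 0.309188, cos β = 0.951001, cos(α−β) = -0.104528, d² = 54.596840. Work in radians in the unit-radius frame; every candidate has L = ρ·(t + p + q).
LSL: p² = 2 + d² − 2cos(α−β) + 2d(sin α − sin β) = 37.782283; p = √p² = 6.146729; φ = atan2(cos β − cos α, d + sin α − sin β) = 0.121159 rad; t = (φ − α) mod 2π = 1.482336 rad, q = (β − φ) mod 2π = 0.193180 rad → L = 7.79·(1.482336 + 6.146729 + 0.193180) = 7.79·7.822246 = 60.935293 m
RSR: p² = 2 + d² − 2cos(α−β) + 2d(sin β − sin α) = 75.829511; p = √p² = 8.708014; φ = atan2(cos α − cos β, d − sin α + sin β) = -0.085418 rad; t = (α − φ) mod 2π = 5.007426 rad, q = (φ − β) mod 2π = 5.883428 rad → L = 7.79·(5.007426 + 8.708014 + 5.883428) = 7.79·19.598869 = 152.675187 m
LSR: p² = d² − 2 + 2cos(α−β) + 2d(sin α + sin β) = 42.502502; p = √p² = 6.519394; φ = atan2(−cos α − cos β, d + sin α + sin β) − atan2(−2, p) = 0.126861 rad; t = (φ − α) mod 2π = 1.488037 rad, q = (φ − β) mod 2π = 6.095707 rad → L = 7.79·(1.488037 + 6.519394 + 6.095707) = 7.79·14.103138 = 109.863447 m
RSL: p² = d² − 2 + 2cos(α−β) − 2d(sin α + sin β) = 62.273065; p = √p² = 7.891328; φ = atan2(cos α + cos β, d − sin α − sin β) − atan2(2, p) = -0.105351 rad; t = (α − φ) mod 2π = 5.027360 rad, q = (β − φ) mod 2π = 0.419691 rad → L = 7.79·(5.027360 + 7.891328 + 0.419691) = 7.79·13.338379 = 103.905970 m
RLR: c = (6 − d² + 2cos(α−β) + 2d(sin α − sin β))/8 = -8.478689, |c| > 1 → infeasible
LRL: c = (6 − d² + 2cos(α−β) − 2d(sin α − sin β))/8 = -3.722785, |c| > 1 → infeasible
Shortest: LSL with L = 60.935293 m ≈ 60.9353 m
Convert LSL to answer units (arcs ×180/π): t = 1.482336·180/π = 84.9316°, p = ρ·p = 7.79·6.146729 = 47.8830 m, q = 0.193180·180/π = 11.0684°, L = 60.9353 m.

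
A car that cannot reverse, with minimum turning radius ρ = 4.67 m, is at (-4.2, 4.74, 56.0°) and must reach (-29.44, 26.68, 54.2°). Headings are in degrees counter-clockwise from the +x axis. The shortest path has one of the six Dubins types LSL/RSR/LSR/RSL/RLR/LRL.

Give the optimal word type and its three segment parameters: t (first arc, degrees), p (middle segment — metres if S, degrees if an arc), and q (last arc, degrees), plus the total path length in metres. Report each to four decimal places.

LSR: t = 103.3744°, p = 22.3002 m, q = 105.1744°, L = 39.2984 m

Let ψ = atan2(Δy, Δx) = atan2(21.94, -25.24) = 139.0010° be the start→goal bearing.
Normalize: d = |goal − start| / ρ = 33.442805/4.67 = 7.161200, α = (θ_start − ψ) mod 360° = 276.9990° = 4.834544 rad, β = (θ_goal − ψ) mod 360° = 275.1990° = 4.803128 rad.
Common terms: sin α = -0.992548, cos α = 0.121851, sin β = -0.995886, cos β = 0.090615, cos(α−β) = 0.999507, d² = 51.282788. Work in radians in the unit-radius frame; every candidate has L = ρ·(t + p + q).
LSL: p² = 2 + d² − 2cos(α−β) + 2d(sin α − sin β) = 51.331579; p = √p² = 7.164606; φ = atan2(cos β − cos α, d + sin α − sin β) = -0.004360 rad; t = (φ − α) mod 2π = 1.444281 rad, q = (β − φ) mod 2π = 4.807488 rad → L = 4.67·(1.444281 + 7.164606 + 4.807488) = 4.67·13.416375 = 62.654473 m
RSR: p² = 2 + d² − 2cos(α−β) + 2d(sin β − sin α) = 51.235971; p = √p² = 7.157931; φ = atan2(cos α − cos β, d − sin α + sin β) = 0.004364 rad; t = (α − φ) mod 2π = 4.830180 rad, q = (φ − β) mod 2π = 1.484421 rad → L = 4.67·(4.830180 + 7.157931 + 1.484421) = 4.67·13.472532 = 62.916724 m
LSR: p² = d² − 2 + 2cos(α−β) + 2d(sin α + sin β) = 22.802648; p = √p² = 4.775212; φ = atan2(−cos α − cos β, d + sin α + sin β) − atan2(−2, p) = 0.355582 rad; t = (φ − α) mod 2π = 1.804223 rad, q = (φ − β) mod 2π = 1.835639 rad → L = 4.67·(1.804223 + 4.775212 + 1.835639) = 4.67·8.415074 = 39.298395 m
RSL: p² = d² − 2 + 2cos(α−β) − 2d(sin α + sin β) = 79.760955; p = √p² = 8.930899; φ = atan2(cos α + cos β, d − sin α − sin β) − atan2(2, p) = -0.197090 rad; t = (α − φ) mod 2π = 5.031634 rad, q = (β − φ) mod 2π = 5.000218 rad → L = 4.67·(5.031634 + 8.930899 + 5.000218) = 4.67·18.962750 = 88.556045 m
RLR: c = (6 − d² + 2cos(α−β) + 2d(sin α − sin β))/8 = -5.404496, |c| > 1 → infeasible
LRL: c = (6 − d² + 2cos(α−β) − 2d(sin α − sin β))/8 = -5.416447, |c| > 1 → infeasible
Shortest: LSR with L = 39.298395 m ≈ 39.2984 m
Convert LSR to answer units (arcs ×180/π): t = 1.804223·180/π = 103.3744°, p = ρ·p = 4.67·4.775212 = 22.3002 m, q = 1.835639·180/π = 105.1744°, L = 39.2984 m.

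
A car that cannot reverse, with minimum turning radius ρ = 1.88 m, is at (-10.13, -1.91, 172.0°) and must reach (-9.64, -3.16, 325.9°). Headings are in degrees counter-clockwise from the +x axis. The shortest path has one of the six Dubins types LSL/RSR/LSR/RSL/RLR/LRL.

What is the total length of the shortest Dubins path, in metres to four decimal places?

Let ψ = atan2(Δy, Δx) = atan2(-1.25, 0.49) = -68.5948° be the start→goal bearing.
Normalize: d = |goal − start| / ρ = 1.342609/1.88 = 0.714154, α = (θ_start − ψ) mod 360° = 240.5948° = 4.199172 rad, β = (θ_goal − ψ) mod 360° = 34.4948° = 0.602048 rad.
Common terms: sin α = -0.871169, cos α = -0.490983, sin β = 0.566332, cos β = 0.824177, cos(α−β) = -0.898028, d² = 0.510016. Work in radians in the unit-radius frame; every candidate has L = ρ·(t + p + q).
LSL: p² = 2 + d² − 2cos(α−β) + 2d(sin α − sin β) = 2.252877; p = √p² = 1.500959; φ = atan2(cos β − cos α, d + sin α − sin β) = 2.073645 rad; t = (φ − α) mod 2π = 4.157658 rad, q = (β − φ) mod 2π = 4.811589 rad → L = 1.88·(4.157658 + 1.500959 + 4.811589) = 1.88·10.470206 = 19.683987 m
RSR: p² = 2 + d² − 2cos(α−β) + 2d(sin β − sin α) = 6.359265; p = √p² = 2.521758; φ = atan2(cos α − cos β, d − sin α + sin β) = -0.548637 rad; t = (α − φ) mod 2π = 4.747809 rad, q = (φ − β) mod 2π = 5.132500 rad → L = 1.88·(4.747809 + 2.521758 + 5.132500) = 1.88·12.402067 = 23.315886 m
LSR: p² = d² − 2 + 2cos(α−β) + 2d(sin α + sin β) = -3.721441 < 0 → infeasible
RSL: p² = d² − 2 + 2cos(α−β) − 2d(sin α + sin β) = -2.850637 < 0 → infeasible
RLR: c = (6 − d² + 2cos(α−β) + 2d(sin α − sin β))/8 = 0.205092; p = 2π − arccos c = 4.918947 rad; φ = atan2(cos α − cos β, d − sin α + sin β) = -0.548637 rad; t = (α − φ + p/2) mod 2π = 0.924097 rad, q = (α − β − t + p) mod 2π = 1.308788 rad → L = 1.88·(0.924097 + 4.918947 + 1.308788) = 1.88·7.151831 = 13.445443 m
LRL: c = (6 − d² + 2cos(α−β) − 2d(sin α − sin β))/8 = 0.718390; p = 2π − arccos c = 5.513875 rad; φ = atan2(cos β − cos α, d + sin α − sin β) = 2.073645 rad; t = (φ − α + p/2) mod 2π = 0.631411 rad, q = (β − α − t + p) mod 2π = 1.285341 rad → L = 1.88·(0.631411 + 5.513875 + 1.285341) = 1.88·7.430626 = 13.969576 m
Shortest: RLR with L = 13.445443 m ≈ 13.4454 m

13.4454 m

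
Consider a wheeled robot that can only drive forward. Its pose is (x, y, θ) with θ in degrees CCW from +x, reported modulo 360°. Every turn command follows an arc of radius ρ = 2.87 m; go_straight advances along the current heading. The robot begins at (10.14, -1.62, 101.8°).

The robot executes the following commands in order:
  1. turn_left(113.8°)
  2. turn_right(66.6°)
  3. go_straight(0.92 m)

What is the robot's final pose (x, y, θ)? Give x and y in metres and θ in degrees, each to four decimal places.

(1.7225, 0.4741, 149.0000°)

set_pose: (x, y, θ) = (10.1400, -1.6200, 101.8000°), ρ = 2.87
turn_left(113.8°): centre at ρ to the left, rotate +113.8° → (5.6600, 0.1267, 215.6000°)
turn_right(66.6°): centre at ρ to the right, rotate −66.6° → (2.5111, 0.0002, 149.0000°)
go_straight(0.92): x += 0.92·cos θ, y += 0.92·sin θ → (1.7225, 0.4741, 149.0000°)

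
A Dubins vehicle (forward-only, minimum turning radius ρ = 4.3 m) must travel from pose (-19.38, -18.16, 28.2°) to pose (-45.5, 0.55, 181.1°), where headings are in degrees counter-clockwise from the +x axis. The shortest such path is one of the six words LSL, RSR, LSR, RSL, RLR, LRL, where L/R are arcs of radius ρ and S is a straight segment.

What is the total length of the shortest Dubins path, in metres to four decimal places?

37.7252 m

Let ψ = atan2(Δy, Δx) = atan2(18.71, -26.12) = 144.3856° be the start→goal bearing.
Normalize: d = |goal − start| / ρ = 32.129714/4.3 = 7.472026, α = (θ_start − ψ) mod 360° = 243.8144° = 4.255364 rad, β = (θ_goal − ψ) mod 360° = 36.7144° = 0.640787 rad.
Common terms: sin α = -0.897369, cos α = -0.441281, sin β = 0.597826, cos β = 0.801626, cos(α−β) = -0.890213, d² = 55.831179. Work in radians in the unit-radius frame; every candidate has L = ρ·(t + p + q).
LSL: p² = 2 + d² − 2cos(α−β) + 2d(sin α − sin β) = 37.267324; p = √p² = 6.104697; φ = atan2(cos β − cos α, d + sin α − sin β) = 0.205032 rad; t = (φ − α) mod 2π = 2.232854 rad, q = (β − φ) mod 2π = 0.435755 rad → L = 4.3·(2.232854 + 6.104697 + 0.435755) = 4.3·8.773305 = 37.725213 m
RSR: p² = 2 + d² − 2cos(α−β) + 2d(sin β − sin α) = 81.955885; p = √p² = 9.052949; φ = atan2(cos α − cos β, d − sin α + sin β) = -0.137728 rad; t = (α − φ) mod 2π = 4.393092 rad, q = (φ − β) mod 2π = 5.504671 rad → L = 4.3·(4.393092 + 9.052949 + 5.504671) = 4.3·18.950711 = 81.488058 m
LSR: p² = d² − 2 + 2cos(α−β) + 2d(sin α + sin β) = 47.574370; p = √p² = 6.897418; φ = atan2(−cos α − cos β, d + sin α + sin β) − atan2(−2, p) = 0.232026 rad; t = (φ − α) mod 2π = 2.259848 rad, q = (φ − β) mod 2π = 5.874425 rad → L = 4.3·(2.259848 + 6.897418 + 5.874425) = 4.3·15.031690 = 64.636267 m
RSL: p² = d² − 2 + 2cos(α−β) − 2d(sin α + sin β) = 56.527137; p = √p² = 7.518453; φ = atan2(cos α + cos β, d − sin α − sin β) − atan2(2, p) = -0.213657 rad; t = (α − φ) mod 2π = 4.469021 rad, q = (β − φ) mod 2π = 0.854444 rad → L = 4.3·(4.469021 + 7.518453 + 0.854444) = 4.3·12.841918 = 55.220249 m
RLR: c = (6 − d² + 2cos(α−β) + 2d(sin α − sin β))/8 = -9.244486, |c| > 1 → infeasible
LRL: c = (6 − d² + 2cos(α−β) − 2d(sin α − sin β))/8 = -3.658416, |c| > 1 → infeasible
Shortest: LSL with L = 37.725213 m ≈ 37.7252 m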